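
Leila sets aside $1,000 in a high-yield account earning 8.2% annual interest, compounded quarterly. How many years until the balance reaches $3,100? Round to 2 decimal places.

13.94 years

We need (1 + 0.0205)^(4t) = 3.1, so 4t = ln 3.1 / ln 1.0205 ≈ 55.7541.
t ≈ 55.7541/4 = 13.9385 years.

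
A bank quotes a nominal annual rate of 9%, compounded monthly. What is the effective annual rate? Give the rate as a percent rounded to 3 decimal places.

9.381%

One year is 12 periods at 0.0075 each: (1 + 0.0075)^12 ≈ 1.093807.
EAR = 1.093807 − 1 ≈ 9.38069%.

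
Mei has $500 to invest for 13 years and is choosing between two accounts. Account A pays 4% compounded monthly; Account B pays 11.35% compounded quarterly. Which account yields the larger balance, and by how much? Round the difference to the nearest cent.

A: (1 + 0.04/12)^156 ≈ 1.68057375, so 500 × 1.68057375 ≈ 840.2869.
B: (1 + 0.028375)^52 ≈ 4.284286805, so 500 × 4.284286805 ≈ 2,142.1434.
Difference ≈ 1,301.8565 in favor of B.

Account B, by $1,301.86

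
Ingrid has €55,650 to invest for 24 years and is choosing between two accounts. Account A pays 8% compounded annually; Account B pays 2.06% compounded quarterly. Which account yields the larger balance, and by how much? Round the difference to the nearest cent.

Account A, by €261,763.42

A: (1 + 0.08)^24 ≈ 6.34118073724, so 55,650 × 6.34118073724 ≈ 352,886.7080.
B: (1 + 0.00515)^96 ≈ 1.6374354601, so 55,650 × 1.6374354601 ≈ 91,123.2834.
Difference ≈ 261,763.4247 in favor of A.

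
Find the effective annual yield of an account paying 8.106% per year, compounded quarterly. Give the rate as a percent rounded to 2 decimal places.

One year is 4 periods at 0.020265 each: (1 + 0.020265)^4 ≈ 1.083557.
EAR = 1.083557 − 1 ≈ 8.35575%.

8.36%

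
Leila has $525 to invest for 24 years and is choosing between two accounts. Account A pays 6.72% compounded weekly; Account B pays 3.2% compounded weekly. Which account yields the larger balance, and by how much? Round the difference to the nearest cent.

A: (1 + 0.0672/52)^1248 ≈ 5.011617814, so 525 × 5.011617814 ≈ 2,631.0994.
B: (1 + 0.032/52)^1248 ≈ 2.154941957, so 525 × 2.154941957 ≈ 1,131.3445.
Difference ≈ 1,499.7548 in favor of A.

Account A, by $1,499.75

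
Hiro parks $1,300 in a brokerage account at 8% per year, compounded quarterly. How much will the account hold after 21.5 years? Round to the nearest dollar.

$7,138

Periodic rate = 8%/4 = 0.02; periods = 4·21.5 = 86.
A = 1,300·(1 + 0.02)^86 ≈ 1,300·5.490536355 ≈ 7,137.6973.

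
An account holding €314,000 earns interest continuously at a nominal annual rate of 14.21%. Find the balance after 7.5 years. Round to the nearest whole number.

A = P·e^(rt) = 314,000·e^(0.1421·7.5) = 314,000·e^1.06575.
e^1.06575 ≈ 2.90301542936, so A ≈ 911,546.8448.

€911,547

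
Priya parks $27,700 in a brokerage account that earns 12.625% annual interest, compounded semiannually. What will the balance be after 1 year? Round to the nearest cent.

Growth factor = (1 + 0.063125)^2 ≈ 1.1302347656.
A ≈ 27,700 × 1.1302347656 ≈ 31,307.5030.

$31,307.50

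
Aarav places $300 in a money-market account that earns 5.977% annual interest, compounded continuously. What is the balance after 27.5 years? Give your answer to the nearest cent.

A = P·e^(rt) = 300·e^(0.05977·27.5) = 300·e^1.643675.
e^1.643675 ≈ 5.174149615, so A ≈ 1,552.2449.

$1,552.24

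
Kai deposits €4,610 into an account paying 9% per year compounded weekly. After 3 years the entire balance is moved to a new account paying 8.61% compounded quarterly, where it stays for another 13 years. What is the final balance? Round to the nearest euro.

€18,273

Phase 1: 4,610·(1 + 0.09/52)^156 ≈ 6,037.5269.
Phase 2: 6,037.5269·(1 + 0.021525)^52 ≈ 18,272.8825.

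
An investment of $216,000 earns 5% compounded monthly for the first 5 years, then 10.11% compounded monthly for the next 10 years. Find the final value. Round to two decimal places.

Phase 1: 216,000·(1 + 0.05/12)^60 ≈ 277,205.4746.
Phase 2: 277,205.4746·(1 + 0.008425)^120 ≈ 758,637.4152.

$758,637.42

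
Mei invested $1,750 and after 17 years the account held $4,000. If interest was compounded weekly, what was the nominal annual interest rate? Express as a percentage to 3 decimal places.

4.865%

The 884-period growth factor is 4,000/1,750 = 2.28571.
r/52 = 2.28571^(1/884) − 1 ≈ 0.000935594, so r ≈ 52·0.000935594 = 4.86509%.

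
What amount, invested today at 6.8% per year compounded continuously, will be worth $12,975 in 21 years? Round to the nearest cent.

$3,111.25

P = A·e^(−rt) = 12,975·e^(−1.428).
e^(−1.428) ≈ 0.23978801903, so P ≈ 3,111.2495.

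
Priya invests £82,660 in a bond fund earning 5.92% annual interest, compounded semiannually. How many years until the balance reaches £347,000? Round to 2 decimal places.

24.59 years

(1 + 0.0296)^(2t) = 347,000/82,660 = 4.1979.
2t·ln(1 + 0.0296) = ln(4.1979); 2t = 1.4346/0.0291704 ≈ 49.1797.
t ≈ 24.5898 years.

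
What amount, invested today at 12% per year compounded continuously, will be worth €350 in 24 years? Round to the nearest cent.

P = A·e^(−rt) = 350·e^(−2.88).
e^(−2.88) ≈ 0.0561347628, so P ≈ 19.6472.

€19.65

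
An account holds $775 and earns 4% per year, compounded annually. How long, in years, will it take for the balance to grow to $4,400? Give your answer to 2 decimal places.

44.27 years

(1 + 0.04)^t = 4,400/775 = 5.6774.
t·ln(1 + 0.04) = ln(5.6774); t = 1.7365/0.0392207 ≈ 44.2750.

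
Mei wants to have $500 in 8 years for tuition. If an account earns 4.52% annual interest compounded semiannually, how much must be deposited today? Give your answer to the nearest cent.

Periodic rate = 4.52%/2 = 0.0226; 16 periods.
P = 500/(1 + 0.0226)^16 ≈ 500/1.42985703 ≈ 349.6853.

$349.69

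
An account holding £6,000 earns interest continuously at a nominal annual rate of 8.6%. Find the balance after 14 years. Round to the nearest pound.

A = P·e^(rt) = 6,000·e^(0.086·14) = 6,000·e^1.204.
e^1.204 ≈ 3.3334239868, so A ≈ 20,000.5439.

£20,001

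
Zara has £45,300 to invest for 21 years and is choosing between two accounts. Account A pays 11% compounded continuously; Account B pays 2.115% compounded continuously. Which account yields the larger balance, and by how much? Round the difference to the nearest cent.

Account A, by £385,741.29

A: e^(0.11·21) = e^2.31 ≈ 10.074424655, so 45,300 × 10.074424655 ≈ 456,371.4369.
B: e^(0.02115·21) = e^0.44415 ≈ 1.5591643427, so 45,300 × 1.5591643427 ≈ 70,630.1447.
Difference ≈ 385,741.2921 in favor of A.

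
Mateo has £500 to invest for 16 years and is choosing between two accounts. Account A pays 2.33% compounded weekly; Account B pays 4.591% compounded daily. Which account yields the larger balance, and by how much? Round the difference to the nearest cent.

Account A growth factor: (1 + 0.0233/52)^832 ≈ 1.45167274; balance ≈ 725.8364.
Account B growth factor: (1 + 0.04591/365)^5840 ≈ 2.084468292; balance ≈ 1,042.2341.
Account B is larger by 316.3978.

Account B, by £316.40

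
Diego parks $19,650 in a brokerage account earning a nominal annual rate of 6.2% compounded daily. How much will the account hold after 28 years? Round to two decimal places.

Periodic rate = 6.2%/365 = 0.000169863; periods = 365·28 = 10220.
A = 19,650·(1 + 0.062/365)^10220 ≈ 19,650·5.67376305423 ≈ 111,489.4440.

$111,489.44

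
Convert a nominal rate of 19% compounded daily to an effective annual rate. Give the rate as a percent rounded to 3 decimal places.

20.919%

EAR = (1 + 19%/365)^365 − 1 = (1 + 0.000520548)^365 − 1.
(1 + 0.000520548)^365 ≈ 1.20919, so EAR ≈ 20.91898%.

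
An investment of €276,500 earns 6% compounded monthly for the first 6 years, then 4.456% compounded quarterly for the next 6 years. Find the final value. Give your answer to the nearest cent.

€516,562.14

Phase 1: 276,500·(1 + 0.005)^72 ≈ 395,960.2430.
Phase 2: 395,960.2430·(1 + 0.01114)^24 ≈ 516,562.1357.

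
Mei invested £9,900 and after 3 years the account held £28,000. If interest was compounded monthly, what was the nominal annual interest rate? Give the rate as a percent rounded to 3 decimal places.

(1 + r/12)^36 = 28,000/9,900 = 2.82828.
1 + r/12 = 2.82828^(1/36) ≈ 1.029301, so r/12 ≈ 0.0293008.
r ≈ 12·0.0293008 = 35.16093%.

35.161%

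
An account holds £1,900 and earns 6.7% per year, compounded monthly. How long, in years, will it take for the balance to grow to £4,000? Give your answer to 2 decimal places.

11.14 years

We need (1 + 0.00558333)^(12t) = 2.1053, so 12t = ln 2.1053 / ln 1.005583 ≈ 133.7045.
t ≈ 133.7045/12 = 11.1420 years.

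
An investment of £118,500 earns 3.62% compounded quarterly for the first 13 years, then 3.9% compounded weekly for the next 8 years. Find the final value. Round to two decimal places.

£258,599.19

Phase 1: 118,500·(1 + 0.00905)^52 ≈ 189,311.9639.
Phase 2: 189,311.9639·(1 + 0.00075)^416 ≈ 258,599.1851.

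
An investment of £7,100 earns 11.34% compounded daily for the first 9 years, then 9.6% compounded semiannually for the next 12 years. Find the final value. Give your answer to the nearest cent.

£60,687.78

After 9 years at 11.34%: 7,100 × 2.7744193729 ≈ 19,698.3775.
Then 12 years at 9.6%: 19,698.3775 × 3.0808516286 ≈ 60,687.7785.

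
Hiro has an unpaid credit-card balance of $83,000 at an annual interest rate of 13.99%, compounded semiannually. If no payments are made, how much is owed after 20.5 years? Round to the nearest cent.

Growth factor = (1 + 0.06995)^41 ≈ 15.99200092134.
A ≈ 83,000 × 15.99200092134 ≈ 1,327,336.0765.

$1,327,336.08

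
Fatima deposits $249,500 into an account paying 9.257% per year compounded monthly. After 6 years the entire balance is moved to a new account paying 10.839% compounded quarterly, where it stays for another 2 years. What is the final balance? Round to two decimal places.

$537,346.14

After 6 years at 9.257%: 249,500 × 1.73896246832 ≈ 433,871.1358.
Then 2 years at 10.839%: 433,871.1358 × 1.23849248882 ≈ 537,346.1429.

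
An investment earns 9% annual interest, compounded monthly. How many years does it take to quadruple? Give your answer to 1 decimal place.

15.5 years

(1 + 0.0075)^(12t) = 4.
12t = ln 4 / ln(1 + 0.0075) ≈ 1.3863/0.00747201 ≈ 185.5315.
t ≈ 15.4610.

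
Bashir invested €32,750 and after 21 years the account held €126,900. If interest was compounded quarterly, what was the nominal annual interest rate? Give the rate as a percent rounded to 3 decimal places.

6.502%

The 84-period growth factor is 126,900/32,750 = 3.87481.
r/4 = 3.87481^(1/84) − 1 ≈ 0.0162557, so r ≈ 4·0.0162557 = 6.50227%.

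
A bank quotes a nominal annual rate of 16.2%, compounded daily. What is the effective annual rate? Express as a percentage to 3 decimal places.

17.582%

One year is 365 periods at 0.000443836 each: (1 + 0.000443836)^365 ≈ 1.175818.
EAR = 1.175818 − 1 ≈ 17.58180%.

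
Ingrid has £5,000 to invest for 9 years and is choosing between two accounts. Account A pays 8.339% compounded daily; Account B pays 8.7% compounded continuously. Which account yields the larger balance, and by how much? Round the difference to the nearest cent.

Account B, by £350.64

Account A growth factor: (1 + 0.08339/365)^3285 ≈ 2.1178984082; balance ≈ 10,589.4920.
Account B growth factor: e^(0.087·9) = e^0.783 ≈ 2.1880265087; balance ≈ 10,940.1325.
Account B is larger by 350.6405.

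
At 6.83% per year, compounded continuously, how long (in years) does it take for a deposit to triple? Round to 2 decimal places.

e^(0.0683t) = 3, so 0.0683t = ln 3 ≈ 1.0986.
t ≈ 1.0986/0.0683 ≈ 16.0851.

16.09 years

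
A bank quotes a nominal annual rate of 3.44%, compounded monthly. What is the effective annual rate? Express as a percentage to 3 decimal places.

3.495%

One year is 12 periods at 0.00286667 each: (1 + 0.00286667)^12 ≈ 1.034948.
EAR = 1.034948 − 1 ≈ 3.49476%.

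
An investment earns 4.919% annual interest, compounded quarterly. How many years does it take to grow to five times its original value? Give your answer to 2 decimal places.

32.92 years

(1 + 0.0122975)^(4t) = 5.
4t = ln 5 / ln(1 + 0.0122975) ≈ 1.6094/0.0122225 ≈ 131.6783.
t ≈ 32.9196.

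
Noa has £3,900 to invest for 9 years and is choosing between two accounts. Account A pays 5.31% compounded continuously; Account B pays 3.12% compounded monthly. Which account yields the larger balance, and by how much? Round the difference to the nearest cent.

Account A growth factor: e^(0.0531·9) = e^0.4779 ≈ 1.612684207; balance ≈ 6,289.4684.
Account B growth factor: (1 + 0.0026)^108 ≈ 1.323706282; balance ≈ 5,162.4545.
Account A is larger by 1,127.0139.

Account A, by £1,127.01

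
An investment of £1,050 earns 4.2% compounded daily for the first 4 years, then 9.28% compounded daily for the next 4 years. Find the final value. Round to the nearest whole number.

Phase 1: 1,050·(1 + 0.042/365)^1460 ≈ 1,242.0714.
Phase 2: 1,242.0714·(1 + 0.0928/365)^1460 ≈ 1,800.2640.

£1,800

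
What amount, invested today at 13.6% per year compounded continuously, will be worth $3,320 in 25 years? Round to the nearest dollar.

P = A·e^(−rt) = 3,320·e^(−3.4).
e^(−3.4) ≈ 0.03337326996, so P ≈ 110.7993.

$111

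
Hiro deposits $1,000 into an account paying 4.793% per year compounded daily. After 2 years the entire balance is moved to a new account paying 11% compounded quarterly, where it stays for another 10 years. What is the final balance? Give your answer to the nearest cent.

After 2 years at 4.793%: 1,000 × 1.100598042 ≈ 1,100.5980.
Then 10 years at 11%: 1,100.5980 × 2.959873987 ≈ 3,257.6315.

$3,257.63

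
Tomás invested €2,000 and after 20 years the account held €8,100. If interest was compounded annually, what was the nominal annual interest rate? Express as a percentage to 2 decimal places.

7.24%

(1 + r)^20 = 8,100/2,000 = 4.05.
1 + r = 4.05^(1/20) ≈ 1.072439, so r ≈ 0.0724394.
r ≈ 7.24394%.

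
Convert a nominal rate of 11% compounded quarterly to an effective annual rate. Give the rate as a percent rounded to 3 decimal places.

EAR = (1 + 11%/4)^4 − 1 = (1 + 0.0275)^4 − 1.
(1 + 0.0275)^4 ≈ 1.114621, so EAR ≈ 11.46213%.

11.462%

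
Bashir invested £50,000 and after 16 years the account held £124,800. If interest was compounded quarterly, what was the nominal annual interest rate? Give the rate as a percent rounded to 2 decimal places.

5.76%

The 64-period growth factor is 124,800/50,000 = 2.496.
r/4 = 2.496^(1/64) − 1 ≈ 0.0143946, so r ≈ 4·0.0143946 = 5.75786%.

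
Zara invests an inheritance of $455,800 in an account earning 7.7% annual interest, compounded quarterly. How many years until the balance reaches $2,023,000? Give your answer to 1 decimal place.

19.5 years

We need (1 + 0.01925)^(4t) = 4.4384, so 4t = ln 4.4384 / ln 1.01925 ≈ 78.1601.
t ≈ 78.1601/4 = 19.5400 years.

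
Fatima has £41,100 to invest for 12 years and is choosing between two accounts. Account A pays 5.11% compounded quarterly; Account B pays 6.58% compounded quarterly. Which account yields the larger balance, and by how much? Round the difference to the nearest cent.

Account B, by £14,353.68

A: (1 + 0.012775)^48 ≈ 1.8391733913, so 41,100 × 1.8391733913 ≈ 75,590.0264.
B: (1 + 0.01645)^48 ≈ 2.1884114061, so 41,100 × 2.1884114061 ≈ 89,943.7088.
Difference ≈ 14,353.6824 in favor of B.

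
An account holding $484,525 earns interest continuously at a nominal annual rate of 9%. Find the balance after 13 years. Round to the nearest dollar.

A = P·e^(rt) = 484,525·e^(0.09·13) = 484,525·e^1.17.
e^1.17 ≈ 3.221992638528, so A ≈ 1,561,135.9832.

$1,561,136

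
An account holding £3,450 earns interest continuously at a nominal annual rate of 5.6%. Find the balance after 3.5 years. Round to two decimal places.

A = P·e^(rt) = 3,450·e^(0.056·3.5) = 3,450·e^0.196.
e^0.196 ≈ 1.216526905, so A ≈ 4,197.0178.

£4,197.02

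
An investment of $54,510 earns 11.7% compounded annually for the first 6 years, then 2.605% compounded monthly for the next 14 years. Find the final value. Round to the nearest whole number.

$152,409

After 6 years at 11.7%: 54,510 × 1.94231220286 ≈ 105,875.4382.
Then 14 years at 2.605%: 105,875.4382 × 1.43951279638 ≈ 152,409.0481.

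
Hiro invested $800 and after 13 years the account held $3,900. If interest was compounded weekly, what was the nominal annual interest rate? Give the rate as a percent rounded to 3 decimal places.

12.200%

The 676-period growth factor is 3,900/800 = 4.875.
r/52 = 4.875^(1/676) − 1 ≈ 0.00234612, so r ≈ 52·0.00234612 = 12.19983%.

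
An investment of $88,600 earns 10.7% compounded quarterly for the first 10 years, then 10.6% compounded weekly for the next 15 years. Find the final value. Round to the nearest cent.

$1,246,945.74

After 10 years at 10.7%: 88,600 × 2.874673073394 ≈ 254,696.0343.
Then 15 years at 10.6%: 254,696.0343 × 4.895819227486 ≈ 1,246,945.7419.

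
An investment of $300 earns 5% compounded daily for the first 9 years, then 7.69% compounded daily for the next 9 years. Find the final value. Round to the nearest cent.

$939.90

Phase 1: 300·(1 + 0.05/365)^3285 ≈ 470.4792.
Phase 2: 470.4792·(1 + 0.0769/365)^3285 ≈ 939.9050.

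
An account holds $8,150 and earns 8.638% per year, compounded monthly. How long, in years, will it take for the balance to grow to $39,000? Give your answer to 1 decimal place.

18.2 years

(1 + 0.00719833)^(12t) = 39,000/8,150 = 4.7853.
12t·ln(1 + 0.00719833) = ln(4.7853); 12t = 1.5655/0.00717255 ≈ 218.2688.
t ≈ 18.1891 years.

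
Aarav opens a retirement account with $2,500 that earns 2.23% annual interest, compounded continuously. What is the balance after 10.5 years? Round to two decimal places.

A = P·e^(rt) = 2,500·e^(0.0223·10.5) = 2,500·e^0.23415.
e^0.23415 ≈ 1.263834053, so A ≈ 3,159.5851.

$3,159.59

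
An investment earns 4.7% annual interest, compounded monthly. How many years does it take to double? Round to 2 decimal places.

14.78 years

(1 + 0.00391667)^(12t) = 2.
12t = ln 2 / ln(1 + 0.00391667) ≈ 0.69315/0.00390902 ≈ 177.3201.
t ≈ 14.7767.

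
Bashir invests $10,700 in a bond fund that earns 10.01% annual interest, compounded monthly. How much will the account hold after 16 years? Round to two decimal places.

Periodic rate = 10.01%/12 = 0.00834167; periods = 12·16 = 192.
A = 10,700·(1 + 0.1001/12)^192 ≈ 10,700·4.9281167186 ≈ 52,730.8489.

$52,730.85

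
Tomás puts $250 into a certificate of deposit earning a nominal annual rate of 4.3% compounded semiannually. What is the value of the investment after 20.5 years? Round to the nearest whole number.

Growth factor = (1 + 0.0215)^41 ≈ 2.39206628.
A ≈ 250 × 2.39206628 ≈ 598.0166.

$598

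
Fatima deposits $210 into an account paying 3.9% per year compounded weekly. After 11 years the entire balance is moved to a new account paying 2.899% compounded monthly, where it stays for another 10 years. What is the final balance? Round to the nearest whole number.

Phase 1: 210·(1 + 0.00075)^572 ≈ 322.4496.
Phase 2: 322.4496·(1 + 0.02899/12)^120 ≈ 430.7368.

$431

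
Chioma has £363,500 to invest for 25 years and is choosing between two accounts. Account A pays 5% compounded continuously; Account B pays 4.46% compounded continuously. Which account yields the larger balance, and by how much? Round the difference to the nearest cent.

Account A growth factor: e^(0.05·25) = e^1.25 ≈ 3.490342957462; balance ≈ 1,268,739.6650.
Account B growth factor: e^(0.0446·25) = e^1.115 ≈ 3.049568179183; balance ≈ 1,108,518.0331.
Account A is larger by 160,221.6319.

Account A, by £160,221.63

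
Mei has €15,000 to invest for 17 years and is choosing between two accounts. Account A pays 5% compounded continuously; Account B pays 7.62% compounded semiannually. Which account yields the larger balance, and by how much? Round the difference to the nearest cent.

Account B, by €18,389.28

A: e^(0.05·17) = e^0.85 ≈ 2.3396468519, so 15,000 × 2.3396468519 ≈ 35,094.7028.
B: (1 + 0.0381)^34 ≈ 3.5655989686, so 15,000 × 3.5655989686 ≈ 53,483.9845.
Difference ≈ 18,389.2817 in favor of B.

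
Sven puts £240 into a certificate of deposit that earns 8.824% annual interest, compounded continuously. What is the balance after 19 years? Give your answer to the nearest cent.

A = P·e^(rt) = 240·e^(0.08824·19) = 240·e^1.67656.
e^1.67656 ≈ 5.347130169, so A ≈ 1,283.3112.

£1,283.31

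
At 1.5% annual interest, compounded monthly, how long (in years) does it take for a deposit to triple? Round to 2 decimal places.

(1 + 0.00125)^(12t) = 3.
12t = ln 3 / ln(1 + 0.00125) ≈ 1.0986/0.00124922 ≈ 879.4390.
t ≈ 73.2866.

73.29 years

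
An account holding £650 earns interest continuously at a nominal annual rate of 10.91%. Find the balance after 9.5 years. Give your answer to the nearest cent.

£1,832.47

A = P·e^(rt) = 650·e^(0.1091·9.5) = 650·e^1.03645.
e^1.03645 ≈ 2.8191911, so A ≈ 1,832.4742.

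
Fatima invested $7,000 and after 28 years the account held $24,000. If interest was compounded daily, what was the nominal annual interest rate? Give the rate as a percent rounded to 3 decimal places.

The 10220-period growth factor is 24,000/7,000 = 3.42857.
r/365 = 3.42857^(1/10220) − 1 ≈ 0.000120569, so r ≈ 365·0.000120569 = 4.40078%.

4.401%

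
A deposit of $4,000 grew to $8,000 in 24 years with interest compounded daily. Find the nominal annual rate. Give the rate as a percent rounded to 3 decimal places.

The 8760-period growth factor is 8,000/4,000 = 2.
r/365 = 2^(1/8760) − 1 ≈ 0.0000791295, so r ≈ 365·0.0000791295 = 2.88823%.

2.888%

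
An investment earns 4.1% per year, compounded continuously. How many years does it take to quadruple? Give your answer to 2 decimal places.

e^(0.041t) = 4, so 0.041t = ln 4 ≈ 1.3863.
t ≈ 1.3863/0.041 ≈ 33.8121.

33.81 years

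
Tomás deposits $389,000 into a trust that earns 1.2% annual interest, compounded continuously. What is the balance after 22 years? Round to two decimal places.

$506,527.87

A = P·e^(rt) = 389,000·e^(0.012·22) = 389,000·e^0.264.
e^0.264 ≈ 1.3021281963, so A ≈ 506,527.8684.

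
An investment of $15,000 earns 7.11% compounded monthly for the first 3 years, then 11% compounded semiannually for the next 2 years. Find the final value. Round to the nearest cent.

$22,985.97

Phase 1: 15,000·(1 + 0.005925)^36 ≈ 18,554.6566.
Phase 2: 18,554.6566·(1 + 0.055)^4 ≈ 22,985.9659.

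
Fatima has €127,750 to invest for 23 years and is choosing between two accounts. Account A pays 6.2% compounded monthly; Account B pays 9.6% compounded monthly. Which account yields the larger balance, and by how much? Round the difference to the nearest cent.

Account B, by €622,291.18

Account A growth factor: (1 + 0.062/12)^276 ≈ 4.14676622027; balance ≈ 529,749.3846.
Account B growth factor: (1 + 0.008)^276 ≈ 9.017930049214; balance ≈ 1,152,040.5638.
Account B is larger by 622,291.1791.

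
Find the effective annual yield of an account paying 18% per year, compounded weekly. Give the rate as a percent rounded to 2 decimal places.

EAR = (1 + 18%/52)^52 − 1 = (1 + 0.00346154)^52 − 1.
(1 + 0.00346154)^52 ≈ 1.196845, so EAR ≈ 19.68453%.

19.68%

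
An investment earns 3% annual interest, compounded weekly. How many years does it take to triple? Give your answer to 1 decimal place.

(1 + 0.000576923)^(52t) = 3.
52t = ln 3 / ln(1 + 0.000576923) ≈ 1.0986/0.000576757 ≈ 1904.8106.
t ≈ 36.6310.

36.6 years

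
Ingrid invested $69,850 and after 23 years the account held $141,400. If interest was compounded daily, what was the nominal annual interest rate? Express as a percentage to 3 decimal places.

(1 + r/365)^8395 = 141,400/69,850 = 2.02434.
1 + r/365 = 2.02434^(1/8395) ≈ 1.000084, so r/365 ≈ 0.000084011.
r ≈ 365·0.000084011 = 3.06640%.

3.066%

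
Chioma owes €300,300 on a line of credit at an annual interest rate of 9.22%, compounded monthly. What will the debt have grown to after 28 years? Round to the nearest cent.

Periodic rate = 9.22%/12 = 0.00768333; periods = 12·28 = 336.
A = 300,300·(1 + 0.0922/12)^336 ≈ 300,300·13.08848535017 ≈ 3,930,472.1507.

€3,930,472.15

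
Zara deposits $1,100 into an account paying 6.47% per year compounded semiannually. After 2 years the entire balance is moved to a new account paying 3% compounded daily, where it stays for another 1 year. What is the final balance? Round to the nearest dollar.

$1,287

After 2 years at 6.47%: 1,100 × 1.13581565 ≈ 1,249.3972.
Then 1 years at 3%: 1,249.3972 × 1.030453264 ≈ 1,287.4454.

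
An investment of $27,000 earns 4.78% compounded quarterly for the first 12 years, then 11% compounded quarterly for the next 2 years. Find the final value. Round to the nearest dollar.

$59,327

After 12 years at 4.78%: 27,000 × 1.768620389 ≈ 47,752.7505.
Then 2 years at 11%: 47,752.7505 × 1.2423805519 ≈ 59,327.0885.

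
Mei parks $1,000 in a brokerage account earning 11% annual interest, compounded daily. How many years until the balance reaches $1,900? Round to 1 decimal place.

5.8 years

(1 + 0.00030137)^(365t) = 1,900/1,000 = 1.9.
365t·ln(1 + 0.00030137) = ln(1.9); 365t = 0.64185/0.000301324 ≈ 2130.1088.
t ≈ 5.8359 years.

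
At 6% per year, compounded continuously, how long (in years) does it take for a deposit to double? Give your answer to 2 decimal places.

11.55 years

e^(0.06t) = 2, so 0.06t = ln 2 ≈ 0.69315.
t ≈ 0.69315/0.06 ≈ 11.5525.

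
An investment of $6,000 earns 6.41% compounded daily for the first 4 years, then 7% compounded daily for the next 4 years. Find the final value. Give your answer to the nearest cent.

Phase 1: 6,000·(1 + 0.0641/365)^1460 ≈ 7,753.4427.
Phase 2: 7,753.4427·(1 + 0.07/365)^1460 ≈ 10,258.5357.

$10,258.54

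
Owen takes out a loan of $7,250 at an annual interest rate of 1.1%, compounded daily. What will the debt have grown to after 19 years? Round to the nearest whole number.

Growth factor = (1 + 0.011/365)^6935 ≈ 1.232441117.
A ≈ 7,250 × 1.232441117 ≈ 8,935.1981.

$8,935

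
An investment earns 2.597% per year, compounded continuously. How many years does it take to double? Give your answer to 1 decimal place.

26.7 years

e^(0.02597t) = 2, so 0.02597t = ln 2 ≈ 0.69315.
t ≈ 0.69315/0.02597 ≈ 26.6903.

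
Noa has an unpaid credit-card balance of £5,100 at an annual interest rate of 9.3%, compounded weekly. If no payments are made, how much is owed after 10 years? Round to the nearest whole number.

Growth factor = (1 + 0.093/52)^520 ≈ 2.5324047759.
A ≈ 5,100 × 2.5324047759 ≈ 12,915.2644.

£12,915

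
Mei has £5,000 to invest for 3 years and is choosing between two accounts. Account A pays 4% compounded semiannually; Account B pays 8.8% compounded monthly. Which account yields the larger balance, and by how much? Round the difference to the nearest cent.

Account B, by £873.56

A: (1 + 0.02)^6 ≈ 1.126162419, so 5,000 × 1.126162419 ≈ 5,630.8121.
B: (1 + 0.088/12)^36 ≈ 1.300874469, so 5,000 × 1.300874469 ≈ 6,504.3723.
Difference ≈ 873.5602 in favor of B.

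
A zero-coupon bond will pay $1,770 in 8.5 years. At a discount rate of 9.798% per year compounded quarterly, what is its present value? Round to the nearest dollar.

$777

Growth factor = (1 + 0.024495)^34 ≈ 2.276851302.
P = 1,770/2.276851302 ≈ 777.3894.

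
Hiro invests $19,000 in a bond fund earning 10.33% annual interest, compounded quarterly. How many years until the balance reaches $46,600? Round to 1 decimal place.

We need (1 + 0.025825)^(4t) = 2.4526, so 4t = ln 2.4526 / ln 1.025825 ≈ 35.1867.
t ≈ 35.1867/4 = 8.7967 years.

8.8 years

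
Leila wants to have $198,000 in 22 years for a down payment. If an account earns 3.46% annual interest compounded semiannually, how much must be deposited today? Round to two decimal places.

Growth factor = (1 + 0.0173)^44 ≈ 2.12695331659.
P = 198,000/2.12695331659 ≈ 93,090.9007.

$93,090.90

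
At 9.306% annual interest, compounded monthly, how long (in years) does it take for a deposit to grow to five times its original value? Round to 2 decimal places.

17.36 years

(1 + 0.007755)^(12t) = 5.
12t = ln 5 / ln(1 + 0.007755) ≈ 1.6094/0.00772508 ≈ 208.3392.
t ≈ 17.3616.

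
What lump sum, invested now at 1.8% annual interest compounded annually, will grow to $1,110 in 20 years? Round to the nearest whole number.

$777

Growth factor = (1 + 0.018)^20 ≈ 1.428747752.
P = 1,110/1.428747752 ≈ 776.9041.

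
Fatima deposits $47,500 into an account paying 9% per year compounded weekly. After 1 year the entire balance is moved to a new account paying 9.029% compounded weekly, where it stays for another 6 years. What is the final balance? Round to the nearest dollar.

Phase 1: 47,500·(1 + 0.09/52)^52 ≈ 51,969.2354.
Phase 2: 51,969.2354·(1 + 0.09029/52)^312 ≈ 89,292.9141.

$89,293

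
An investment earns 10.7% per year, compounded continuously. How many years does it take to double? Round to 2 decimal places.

6.48 years

e^(0.107t) = 2, so 0.107t = ln 2 ≈ 0.69315.
t ≈ 0.69315/0.107 ≈ 6.4780.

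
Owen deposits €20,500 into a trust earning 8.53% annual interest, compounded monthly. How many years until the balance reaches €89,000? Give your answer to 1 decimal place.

(1 + 0.00710833)^(12t) = 89,000/20,500 = 4.3415.
12t·ln(1 + 0.00710833) = ln(4.3415); 12t = 1.4682/0.00708319 ≈ 207.2812.
t ≈ 17.2734 years.

17.3 years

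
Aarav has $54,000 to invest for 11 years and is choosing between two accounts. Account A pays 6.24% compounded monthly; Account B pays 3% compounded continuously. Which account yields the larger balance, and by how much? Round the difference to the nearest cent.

Account A, by $31,970.86

Account A growth factor: (1 + 0.0052)^132 ≈ 1.98302116504; balance ≈ 107,083.1429.
Account B growth factor: e^(0.03·11) = e^0.33 ≈ 1.3909681285; balance ≈ 75,112.2789.
Account A is larger by 31,970.8640.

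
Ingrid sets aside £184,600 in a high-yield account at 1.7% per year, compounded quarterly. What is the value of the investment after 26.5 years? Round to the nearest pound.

Growth factor = (1 + 0.00425)^106 ≈ 1.56759937911.
A ≈ 184,600 × 1.56759937911 ≈ 289,378.8454.

£289,379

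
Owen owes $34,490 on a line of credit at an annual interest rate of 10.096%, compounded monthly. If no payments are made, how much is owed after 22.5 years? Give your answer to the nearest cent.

$331,214.71

Periodic rate = 10.096%/12 = 0.00841333; periods = 12·22.5 = 270.
A = 34,490·(1 + 0.10096/12)^270 ≈ 34,490·9.60320981038 ≈ 331,214.7064.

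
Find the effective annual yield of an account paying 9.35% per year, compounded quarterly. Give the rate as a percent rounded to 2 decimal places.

EAR = (1 + 9.35%/4)^4 − 1 = (1 + 0.023375)^4 − 1.
(1 + 0.023375)^4 ≈ 1.09683, so EAR ≈ 9.68297%.

9.68%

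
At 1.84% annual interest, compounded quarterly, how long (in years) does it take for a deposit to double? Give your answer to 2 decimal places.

37.76 years

(1 + 0.0046)^(4t) = 2.
4t = ln 2 / ln(1 + 0.0046) ≈ 0.69315/0.00458945 ≈ 151.0305.
t ≈ 37.7576.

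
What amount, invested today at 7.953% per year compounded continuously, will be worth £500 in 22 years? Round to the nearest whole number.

P = A·e^(−rt) = 500·e^(−1.74966).
e^(−1.74966) ≈ 0.173833037, so P ≈ 86.9165.

£87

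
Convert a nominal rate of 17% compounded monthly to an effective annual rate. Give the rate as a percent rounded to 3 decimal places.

18.389%

One year is 12 periods at 0.0141667 each: (1 + 0.0141667)^12 ≈ 1.183892.
EAR = 1.183892 − 1 ≈ 18.38917%.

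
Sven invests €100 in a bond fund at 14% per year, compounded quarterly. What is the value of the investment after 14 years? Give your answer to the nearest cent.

Growth factor = (1 + 0.035)^56 ≈ 6.86530108.
A ≈ 100 × 6.86530108 ≈ 686.5301.

€686.53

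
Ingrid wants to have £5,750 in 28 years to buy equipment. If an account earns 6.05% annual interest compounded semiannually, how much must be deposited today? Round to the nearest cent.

Growth factor = (1 + 0.03025)^56 ≈ 5.306240121.
P = 5,750/5.306240121 ≈ 1,083.6298.

£1,083.63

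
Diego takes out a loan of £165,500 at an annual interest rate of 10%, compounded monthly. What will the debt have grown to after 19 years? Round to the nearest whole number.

£1,097,838

Growth factor = (1 + 0.1/12)^228 ≈ 6.633463339239.
A ≈ 165,500 × 6.633463339239 ≈ 1,097,838.1826.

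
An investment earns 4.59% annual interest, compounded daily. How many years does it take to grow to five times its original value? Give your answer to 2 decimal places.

35.07 years

(1 + 0.000125753)^(365t) = 5.
365t = ln 5 / ln(1 + 0.000125753) ≈ 1.6094/0.000125746 ≈ 12799.1672.
t ≈ 35.0662.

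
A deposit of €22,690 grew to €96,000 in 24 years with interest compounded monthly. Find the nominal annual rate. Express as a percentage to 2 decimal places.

The 288-period growth factor is 96,000/22,690 = 4.23094.
r/12 = 4.23094^(1/288) − 1 ≈ 0.00502098, so r ≈ 12·0.00502098 = 6.02518%.

6.03%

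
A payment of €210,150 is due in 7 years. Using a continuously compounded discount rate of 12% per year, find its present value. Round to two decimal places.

P = A·e^(−rt) = 210,150·e^(−0.84).
e^(−0.84) ≈ 0.431710523429, so P ≈ 90,723.9665.

€90,723.97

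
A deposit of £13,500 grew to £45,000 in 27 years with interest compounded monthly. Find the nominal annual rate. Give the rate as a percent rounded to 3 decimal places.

4.467%

The 324-period growth factor is 45,000/13,500 = 3.33333.
r/12 = 3.33333^(1/324) − 1 ≈ 0.00372288, so r ≈ 12·0.00372288 = 4.46745%.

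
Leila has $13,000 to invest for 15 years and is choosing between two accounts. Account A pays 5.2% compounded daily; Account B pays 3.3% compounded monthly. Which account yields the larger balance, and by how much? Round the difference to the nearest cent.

Account A growth factor: (1 + 0.052/365)^5475 ≈ 2.1813510742; balance ≈ 28,357.5640.
Account B growth factor: (1 + 0.00275)^180 ≈ 1.6393840963; balance ≈ 21,311.9933.
Account A is larger by 7,045.5707.

Account A, by $7,045.57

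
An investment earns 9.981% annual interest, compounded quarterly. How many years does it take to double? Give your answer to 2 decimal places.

7.03 years

(1 + 0.0249525)^(4t) = 2.
4t = ln 2 / ln(1 + 0.0249525) ≈ 0.69315/0.0246463 ≈ 28.1238.
t ≈ 7.0310.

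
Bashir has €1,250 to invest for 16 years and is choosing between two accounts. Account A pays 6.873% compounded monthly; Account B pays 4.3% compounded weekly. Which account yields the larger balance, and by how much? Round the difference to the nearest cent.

Account A, by €1,255.79

A: (1 + 0.0057275)^192 ≈ 2.993797848, so 1,250 × 2.993797848 ≈ 3,742.2473.
B: (1 + 0.043/52)^832 ≈ 1.989166477, so 1,250 × 1.989166477 ≈ 2,486.4581.
Difference ≈ 1,255.7892 in favor of A.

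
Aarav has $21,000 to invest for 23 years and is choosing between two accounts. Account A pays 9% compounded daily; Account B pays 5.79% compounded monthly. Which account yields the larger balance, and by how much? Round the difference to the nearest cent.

Account A, by $87,096.12

Account A growth factor: (1 + 0.09/365)^8395 ≈ 7.92280124994; balance ≈ 166,378.8262.
Account B growth factor: (1 + 0.004825)^276 ≈ 3.7753669028; balance ≈ 79,282.7050.
Account A is larger by 87,096.1213.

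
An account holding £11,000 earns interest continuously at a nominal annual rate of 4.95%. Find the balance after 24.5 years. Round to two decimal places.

A = P·e^(rt) = 11,000·e^(0.0495·24.5) = 11,000·e^1.21275.
e^1.21275 ≈ 3.3627194273, so A ≈ 36,989.9137.

£36,989.91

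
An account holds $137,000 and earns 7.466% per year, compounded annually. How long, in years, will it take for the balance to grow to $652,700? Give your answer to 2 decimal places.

We need (1 + 0.07466)^t = 4.7642, so t = ln 4.7642 / ln 1.07466 ≈ 21.6811.

21.68 years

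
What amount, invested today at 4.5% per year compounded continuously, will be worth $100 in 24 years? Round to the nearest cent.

$33.96

P = A·e^(−rt) = 100·e^(−1.08).
e^(−1.08) ≈ 0.33959553, so P ≈ 33.9596.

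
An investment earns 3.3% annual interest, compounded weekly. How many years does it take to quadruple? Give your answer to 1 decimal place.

(1 + 0.000634615)^(52t) = 4.
52t = ln 4 / ln(1 + 0.000634615) ≈ 1.3863/0.000634414 ≈ 2185.1569.
t ≈ 42.0222.

42.0 years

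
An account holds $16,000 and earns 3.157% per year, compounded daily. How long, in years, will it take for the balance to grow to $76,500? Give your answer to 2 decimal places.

49.57 years

We need (1 + 0.0000864932)^(365t) = 4.7812, so 365t = ln 4.7812 / ln 1.000086 ≈ 18091.2555.
t ≈ 18091.2555/365 = 49.5651 years.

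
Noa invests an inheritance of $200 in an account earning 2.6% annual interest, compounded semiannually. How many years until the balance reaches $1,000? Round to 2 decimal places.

(1 + 0.013)^(2t) = 1,000/200 = 5.
2t·ln(1 + 0.013) = ln(5); 2t = 1.6094/0.0129162 ≈ 124.6059.
t ≈ 62.3030 years.

62.30 years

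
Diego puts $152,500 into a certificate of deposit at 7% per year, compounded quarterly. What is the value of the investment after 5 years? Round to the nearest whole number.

Growth factor = (1 + 0.0175)^20 ≈ 1.41477819576.
A ≈ 152,500 × 1.41477819576 ≈ 215,753.6749.

$215,754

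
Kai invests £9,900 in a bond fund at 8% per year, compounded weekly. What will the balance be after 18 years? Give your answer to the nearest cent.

Growth factor = (1 + 0.08/52)^936 ≈ 4.2160279574.
A ≈ 9,900 × 4.2160279574 ≈ 41,738.6768.

£41,738.68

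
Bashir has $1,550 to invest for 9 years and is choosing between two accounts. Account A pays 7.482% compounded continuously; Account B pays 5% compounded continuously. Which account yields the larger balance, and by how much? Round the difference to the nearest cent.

A: e^(0.07482·9) = e^0.67338 ≈ 1.960853818, so 1,550 × 1.960853818 ≈ 3,039.3234.
B: e^(0.05·9) = e^0.45 ≈ 1.568312185, so 1,550 × 1.568312185 ≈ 2,430.8839.
Difference ≈ 608.4395 in favor of A.

Account A, by $608.44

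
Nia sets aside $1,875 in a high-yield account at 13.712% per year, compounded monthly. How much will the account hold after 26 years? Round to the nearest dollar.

Periodic rate = 13.712%/12 = 0.0114267; periods = 12·26 = 312.
A = 1,875·(1 + 0.13712/12)^312 ≈ 1,875·34.636399152 ≈ 64,943.2484.

$64,943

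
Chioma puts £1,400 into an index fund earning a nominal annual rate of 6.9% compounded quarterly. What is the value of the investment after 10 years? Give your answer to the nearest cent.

£2,774.83

Growth factor = (1 + 0.01725)^40 ≈ 1.982019582.
A ≈ 1,400 × 1.982019582 ≈ 2,774.8274.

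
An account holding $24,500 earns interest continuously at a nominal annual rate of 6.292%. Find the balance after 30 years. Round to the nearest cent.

$161,785.78

A = P·e^(rt) = 24,500·e^(0.06292·30) = 24,500·e^1.8876.
e^1.8876 ≈ 6.60350124475, so A ≈ 161,785.7805.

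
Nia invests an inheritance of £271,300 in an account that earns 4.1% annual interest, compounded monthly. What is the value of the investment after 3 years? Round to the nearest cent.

£306,744.63

Growth factor = (1 + 0.041/12)^36 ≈ 1.13064735859.
A ≈ 271,300 × 1.13064735859 ≈ 306,744.6284.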